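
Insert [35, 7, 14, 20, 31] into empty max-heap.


Insert 35: [35]
Insert 7: [35, 7]
Insert 14: [35, 7, 14]
Insert 20: [35, 20, 14, 7]
Insert 31: [35, 31, 14, 7, 20]

Final heap: [35, 31, 14, 7, 20]


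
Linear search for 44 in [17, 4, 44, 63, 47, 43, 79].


i=0: 17!=44
i=1: 4!=44
i=2: 44==44 found!

Found at 2, 3 comps


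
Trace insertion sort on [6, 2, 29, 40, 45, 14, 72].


Initial: [6, 2, 29, 40, 45, 14, 72]
Insert 2: [2, 6, 29, 40, 45, 14, 72]
Insert 29: [2, 6, 29, 40, 45, 14, 72]
Insert 40: [2, 6, 29, 40, 45, 14, 72]
Insert 45: [2, 6, 29, 40, 45, 14, 72]
Insert 14: [2, 6, 14, 29, 40, 45, 72]
Insert 72: [2, 6, 14, 29, 40, 45, 72]

Sorted: [2, 6, 14, 29, 40, 45, 72]


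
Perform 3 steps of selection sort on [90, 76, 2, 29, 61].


Initial: [90, 76, 2, 29, 61]
Step 1: min=2 at 2
  Swap: [2, 76, 90, 29, 61]
Step 2: min=29 at 3
  Swap: [2, 29, 90, 76, 61]
Step 3: min=61 at 4
  Swap: [2, 29, 61, 76, 90]

After 3 steps: [2, 29, 61, 76, 90]


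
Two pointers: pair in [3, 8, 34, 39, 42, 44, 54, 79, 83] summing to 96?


lo=0(3)+hi=8(83)=86
lo=1(8)+hi=8(83)=91
lo=2(34)+hi=8(83)=117
lo=2(34)+hi=7(79)=113
lo=2(34)+hi=6(54)=88
lo=3(39)+hi=6(54)=93
lo=4(42)+hi=6(54)=96

Yes: 42+54=96


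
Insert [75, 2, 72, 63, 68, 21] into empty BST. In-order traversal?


Insert 75: root
Insert 2: L from 75
Insert 72: L from 75 -> R from 2
Insert 63: L from 75 -> R from 2 -> L from 72
Insert 68: L from 75 -> R from 2 -> L from 72 -> R from 63
Insert 21: L from 75 -> R from 2 -> L from 72 -> L from 63

In-order: [2, 21, 63, 68, 72, 75]


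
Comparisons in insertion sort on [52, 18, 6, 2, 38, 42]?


Algorithm: insertion sort
Input: [52, 18, 6, 2, 38, 42]
Sorted: [2, 6, 18, 38, 42, 52]

10


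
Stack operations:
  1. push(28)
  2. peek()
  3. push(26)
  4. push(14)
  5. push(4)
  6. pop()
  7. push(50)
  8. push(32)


push(28) -> [28]
peek()->28
push(26) -> [28, 26]
push(14) -> [28, 26, 14]
push(4) -> [28, 26, 14, 4]
pop()->4, [28, 26, 14]
push(50) -> [28, 26, 14, 50]
push(32) -> [28, 26, 14, 50, 32]

Final stack: [28, 26, 14, 50, 32]


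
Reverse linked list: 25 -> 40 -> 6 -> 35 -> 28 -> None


Step 1: curr=25, set curr.next=prev(None) | reversed so far: 25
Step 2: curr=40, set curr.next=prev(25) | reversed so far: 40 -> 25
Step 3: curr=6, set curr.next=prev(40) | reversed so far: 6 -> 40 -> 25
Step 4: curr=35, set curr.next=prev(6) | reversed so far: 35 -> 6 -> 40 -> 25
Step 5: curr=28, set curr.next=prev(35) | reversed so far: 28 -> 35 -> 6 -> 40 -> 25

28 -> 35 -> 6 -> 40 -> 25 -> None


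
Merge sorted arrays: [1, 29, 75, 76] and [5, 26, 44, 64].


Take 1 from A
Take 5 from B
Take 26 from B
Take 29 from A
Take 44 from B
Take 64 from B

Merged: [1, 5, 26, 29, 44, 64, 75, 76]


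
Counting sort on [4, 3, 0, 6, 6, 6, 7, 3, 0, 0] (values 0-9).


Input: [4, 3, 0, 6, 6, 6, 7, 3, 0, 0]
Counts: [3, 0, 0, 2, 1, 0, 3, 1, 0, 0]

Sorted: [0, 0, 0, 3, 3, 4, 6, 6, 6, 7]


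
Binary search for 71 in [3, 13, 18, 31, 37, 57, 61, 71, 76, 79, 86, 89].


Step 1: lo=0, hi=11, mid=5, val=57
Step 2: lo=6, hi=11, mid=8, val=76
Step 3: lo=6, hi=7, mid=6, val=61
Step 4: lo=7, hi=7, mid=7, val=71

Found at index 7


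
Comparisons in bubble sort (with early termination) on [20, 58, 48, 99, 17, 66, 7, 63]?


Algorithm: bubble sort (with early termination)
Input: [20, 58, 48, 99, 17, 66, 7, 63]
Sorted: [7, 17, 20, 48, 58, 63, 66, 99]

28


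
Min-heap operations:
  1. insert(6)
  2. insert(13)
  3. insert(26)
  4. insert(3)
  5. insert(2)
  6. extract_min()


insert(6) -> [6]
insert(13) -> [6, 13]
insert(26) -> [6, 13, 26]
insert(3) -> [3, 6, 26, 13]
insert(2) -> [2, 3, 26, 13, 6]
extract_min()->2, [3, 6, 26, 13]

Final heap: [3, 6, 26, 13]


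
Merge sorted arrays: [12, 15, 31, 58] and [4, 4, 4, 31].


Take 4 from B
Take 4 from B
Take 4 from B
Take 12 from A
Take 15 from A
Take 31 from A
Take 31 from B

Merged: [4, 4, 4, 12, 15, 31, 31, 58]


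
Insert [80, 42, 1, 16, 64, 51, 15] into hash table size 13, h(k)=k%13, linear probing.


Insert 80: h=2 -> slot 2
Insert 42: h=3 -> slot 3
Insert 1: h=1 -> slot 1
Insert 16: h=3, 1 probes -> slot 4
Insert 64: h=12 -> slot 12
Insert 51: h=12, 1 probes -> slot 0
Insert 15: h=2, 3 probes -> slot 5

Table: [51, 1, 80, 42, 16, 15, None, None, None, None, None, None, 64]


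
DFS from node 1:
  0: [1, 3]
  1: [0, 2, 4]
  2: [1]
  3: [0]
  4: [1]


Visit 1, push [4, 2, 0]
Visit 0, push [3]
Visit 3, push []
Visit 2, push []
Visit 4, push []

DFS order: [1, 0, 3, 2, 4]


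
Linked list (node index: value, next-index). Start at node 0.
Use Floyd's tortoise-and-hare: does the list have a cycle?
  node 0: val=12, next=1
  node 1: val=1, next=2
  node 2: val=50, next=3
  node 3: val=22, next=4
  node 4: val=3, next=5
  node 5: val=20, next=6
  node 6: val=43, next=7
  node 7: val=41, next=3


Floyd's tortoise (slow, +1) and hare (fast, +2):
  init: slow=0, fast=0
  step 1: slow=1, fast=2
  step 2: slow=2, fast=4
  step 3: slow=3, fast=6
  step 4: slow=4, fast=3
  step 5: slow=5, fast=5
  slow == fast at node 5: cycle detected

Cycle: yes


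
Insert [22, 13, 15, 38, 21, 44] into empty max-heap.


Insert 22: [22]
Insert 13: [22, 13]
Insert 15: [22, 13, 15]
Insert 38: [38, 22, 15, 13]
Insert 21: [38, 22, 15, 13, 21]
Insert 44: [44, 22, 38, 13, 21, 15]

Final heap: [44, 22, 38, 13, 21, 15]


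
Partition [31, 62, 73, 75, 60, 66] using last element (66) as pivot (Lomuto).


Pivot: 66
  31 <= 66: advance i (no swap)
  62 <= 66: advance i (no swap)
  60 <= 66: swap -> [31, 62, 60, 75, 73, 66]
Place pivot at 3: [31, 62, 60, 66, 73, 75]

Partitioned: [31, 62, 60, 66, 73, 75]


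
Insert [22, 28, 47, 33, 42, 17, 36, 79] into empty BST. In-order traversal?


Insert 22: root
Insert 28: R from 22
Insert 47: R from 22 -> R from 28
Insert 33: R from 22 -> R from 28 -> L from 47
Insert 42: R from 22 -> R from 28 -> L from 47 -> R from 33
Insert 17: L from 22
Insert 36: R from 22 -> R from 28 -> L from 47 -> R from 33 -> L from 42
Insert 79: R from 22 -> R from 28 -> R from 47

In-order: [17, 22, 28, 33, 36, 42, 47, 79]


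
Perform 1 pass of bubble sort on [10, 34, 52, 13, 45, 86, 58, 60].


Initial: [10, 34, 52, 13, 45, 86, 58, 60]
Pass 1: [10, 34, 13, 45, 52, 58, 60, 86] (4 swaps)

After 1 pass: [10, 34, 13, 45, 52, 58, 60, 86]


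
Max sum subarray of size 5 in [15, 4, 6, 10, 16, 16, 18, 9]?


[0:5]: 51
[1:6]: 52
[2:7]: 66
[3:8]: 69

Max: 69 at [3:8]


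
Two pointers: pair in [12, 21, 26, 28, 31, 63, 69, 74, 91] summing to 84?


lo=0(12)+hi=8(91)=103
lo=0(12)+hi=7(74)=86
lo=0(12)+hi=6(69)=81
lo=1(21)+hi=6(69)=90
lo=1(21)+hi=5(63)=84

Yes: 21+63=84


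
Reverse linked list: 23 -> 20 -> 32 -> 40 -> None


Step 1: curr=23, set curr.next=prev(None) | reversed so far: 23
Step 2: curr=20, set curr.next=prev(23) | reversed so far: 20 -> 23
Step 3: curr=32, set curr.next=prev(20) | reversed so far: 32 -> 20 -> 23
Step 4: curr=40, set curr.next=prev(32) | reversed so far: 40 -> 32 -> 20 -> 23

40 -> 32 -> 20 -> 23 -> None


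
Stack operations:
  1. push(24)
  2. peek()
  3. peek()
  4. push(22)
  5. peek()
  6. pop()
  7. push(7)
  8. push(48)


push(24) -> [24]
peek()->24
peek()->24
push(22) -> [24, 22]
peek()->22
pop()->22, [24]
push(7) -> [24, 7]
push(48) -> [24, 7, 48]

Final stack: [24, 7, 48]


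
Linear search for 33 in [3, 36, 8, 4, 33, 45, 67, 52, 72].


i=0: 3!=33
i=1: 36!=33
i=2: 8!=33
i=3: 4!=33
i=4: 33==33 found!

Found at 4, 5 comps


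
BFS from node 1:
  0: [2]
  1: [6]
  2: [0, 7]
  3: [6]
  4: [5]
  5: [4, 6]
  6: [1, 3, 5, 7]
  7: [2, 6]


Visit 1, enqueue [6]
Visit 6, enqueue [3, 5, 7]
Visit 3, enqueue []
Visit 5, enqueue [4]
Visit 7, enqueue [2]
Visit 4, enqueue []
Visit 2, enqueue [0]
Visit 0, enqueue []

BFS order: [1, 6, 3, 5, 7, 4, 2, 0]


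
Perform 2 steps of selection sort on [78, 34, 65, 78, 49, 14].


Initial: [78, 34, 65, 78, 49, 14]
Step 1: min=14 at 5
  Swap: [14, 34, 65, 78, 49, 78]
Step 2: min=34 at 1
  Swap: [14, 34, 65, 78, 49, 78]

After 2 steps: [14, 34, 65, 78, 49, 78]


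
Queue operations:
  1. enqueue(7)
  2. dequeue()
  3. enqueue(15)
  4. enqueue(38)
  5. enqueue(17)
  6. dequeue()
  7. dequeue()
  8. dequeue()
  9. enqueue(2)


enqueue(7) -> [7]
dequeue()->7, []
enqueue(15) -> [15]
enqueue(38) -> [15, 38]
enqueue(17) -> [15, 38, 17]
dequeue()->15, [38, 17]
dequeue()->38, [17]
dequeue()->17, []
enqueue(2) -> [2]

Final queue: [2]


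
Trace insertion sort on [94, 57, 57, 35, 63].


Initial: [94, 57, 57, 35, 63]
Insert 57: [57, 94, 57, 35, 63]
Insert 57: [57, 57, 94, 35, 63]
Insert 35: [35, 57, 57, 94, 63]
Insert 63: [35, 57, 57, 63, 94]

Sorted: [35, 57, 57, 63, 94]


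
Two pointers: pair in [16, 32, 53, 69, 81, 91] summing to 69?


lo=0(16)+hi=5(91)=107
lo=0(16)+hi=4(81)=97
lo=0(16)+hi=3(69)=85
lo=0(16)+hi=2(53)=69

Yes: 16+53=69


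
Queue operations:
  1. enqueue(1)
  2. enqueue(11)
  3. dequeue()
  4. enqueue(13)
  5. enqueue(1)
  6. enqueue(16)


enqueue(1) -> [1]
enqueue(11) -> [1, 11]
dequeue()->1, [11]
enqueue(13) -> [11, 13]
enqueue(1) -> [11, 13, 1]
enqueue(16) -> [11, 13, 1, 16]

Final queue: [11, 13, 1, 16]


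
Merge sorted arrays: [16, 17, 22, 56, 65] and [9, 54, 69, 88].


Take 9 from B
Take 16 from A
Take 17 from A
Take 22 from A
Take 54 from B
Take 56 from A
Take 65 from A

Merged: [9, 16, 17, 22, 54, 56, 65, 69, 88]


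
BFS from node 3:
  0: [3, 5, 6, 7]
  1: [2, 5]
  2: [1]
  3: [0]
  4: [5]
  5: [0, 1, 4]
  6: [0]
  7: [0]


Visit 3, enqueue [0]
Visit 0, enqueue [5, 6, 7]
Visit 5, enqueue [1, 4]
Visit 6, enqueue []
Visit 7, enqueue []
Visit 1, enqueue [2]
Visit 4, enqueue []
Visit 2, enqueue []

BFS order: [3, 0, 5, 6, 7, 1, 4, 2]


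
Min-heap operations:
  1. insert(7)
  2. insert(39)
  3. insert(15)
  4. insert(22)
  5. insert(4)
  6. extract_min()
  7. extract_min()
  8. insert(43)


insert(7) -> [7]
insert(39) -> [7, 39]
insert(15) -> [7, 39, 15]
insert(22) -> [7, 22, 15, 39]
insert(4) -> [4, 7, 15, 39, 22]
extract_min()->4, [7, 22, 15, 39]
extract_min()->7, [15, 22, 39]
insert(43) -> [15, 22, 39, 43]

Final heap: [15, 22, 39, 43]


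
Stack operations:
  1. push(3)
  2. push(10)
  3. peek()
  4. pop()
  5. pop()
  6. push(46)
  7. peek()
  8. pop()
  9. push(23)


push(3) -> [3]
push(10) -> [3, 10]
peek()->10
pop()->10, [3]
pop()->3, []
push(46) -> [46]
peek()->46
pop()->46, []
push(23) -> [23]

Final stack: [23]


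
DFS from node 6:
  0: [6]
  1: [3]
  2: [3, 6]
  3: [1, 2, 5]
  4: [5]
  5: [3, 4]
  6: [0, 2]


Visit 6, push [2, 0]
Visit 0, push []
Visit 2, push [3]
Visit 3, push [5, 1]
Visit 1, push []
Visit 5, push [4]
Visit 4, push []

DFS order: [6, 0, 2, 3, 1, 5, 4]


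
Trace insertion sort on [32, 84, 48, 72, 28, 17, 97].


Initial: [32, 84, 48, 72, 28, 17, 97]
Insert 84: [32, 84, 48, 72, 28, 17, 97]
Insert 48: [32, 48, 84, 72, 28, 17, 97]
Insert 72: [32, 48, 72, 84, 28, 17, 97]
Insert 28: [28, 32, 48, 72, 84, 17, 97]
Insert 17: [17, 28, 32, 48, 72, 84, 97]
Insert 97: [17, 28, 32, 48, 72, 84, 97]

Sorted: [17, 28, 32, 48, 72, 84, 97]


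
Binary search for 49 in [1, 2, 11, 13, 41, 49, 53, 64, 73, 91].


Step 1: lo=0, hi=9, mid=4, val=41
Step 2: lo=5, hi=9, mid=7, val=64
Step 3: lo=5, hi=6, mid=5, val=49

Found at index 5


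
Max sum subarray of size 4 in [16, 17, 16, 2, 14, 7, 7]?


[0:4]: 51
[1:5]: 49
[2:6]: 39
[3:7]: 30

Max: 51 at [0:4]


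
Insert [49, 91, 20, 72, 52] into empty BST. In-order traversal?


Insert 49: root
Insert 91: R from 49
Insert 20: L from 49
Insert 72: R from 49 -> L from 91
Insert 52: R from 49 -> L from 91 -> L from 72

In-order: [20, 49, 52, 72, 91]


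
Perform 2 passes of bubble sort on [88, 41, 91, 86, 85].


Initial: [88, 41, 91, 86, 85]
Pass 1: [41, 88, 86, 85, 91] (3 swaps)
Pass 2: [41, 86, 85, 88, 91] (2 swaps)

After 2 passes: [41, 86, 85, 88, 91]


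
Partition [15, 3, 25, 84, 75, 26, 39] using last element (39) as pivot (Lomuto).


Pivot: 39
  15 <= 39: advance i (no swap)
  3 <= 39: advance i (no swap)
  25 <= 39: advance i (no swap)
  26 <= 39: swap -> [15, 3, 25, 26, 75, 84, 39]
Place pivot at 4: [15, 3, 25, 26, 39, 84, 75]

Partitioned: [15, 3, 25, 26, 39, 84, 75]


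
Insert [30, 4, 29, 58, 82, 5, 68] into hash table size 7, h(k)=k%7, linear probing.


Insert 30: h=2 -> slot 2
Insert 4: h=4 -> slot 4
Insert 29: h=1 -> slot 1
Insert 58: h=2, 1 probes -> slot 3
Insert 82: h=5 -> slot 5
Insert 5: h=5, 1 probes -> slot 6
Insert 68: h=5, 2 probes -> slot 0

Table: [68, 29, 30, 58, 4, 82, 5]


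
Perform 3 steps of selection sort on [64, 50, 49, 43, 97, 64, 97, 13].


Initial: [64, 50, 49, 43, 97, 64, 97, 13]
Step 1: min=13 at 7
  Swap: [13, 50, 49, 43, 97, 64, 97, 64]
Step 2: min=43 at 3
  Swap: [13, 43, 49, 50, 97, 64, 97, 64]
Step 3: min=49 at 2
  Swap: [13, 43, 49, 50, 97, 64, 97, 64]

After 3 steps: [13, 43, 49, 50, 97, 64, 97, 64]


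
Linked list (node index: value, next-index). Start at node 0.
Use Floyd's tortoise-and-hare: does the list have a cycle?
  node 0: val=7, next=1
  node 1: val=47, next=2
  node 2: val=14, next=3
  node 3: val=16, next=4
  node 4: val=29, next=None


Floyd's tortoise (slow, +1) and hare (fast, +2):
  init: slow=0, fast=0
  step 1: slow=1, fast=2
  step 2: slow=2, fast=4
  step 3: fast -> None, no cycle

Cycle: no


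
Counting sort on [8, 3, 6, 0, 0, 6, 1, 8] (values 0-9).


Input: [8, 3, 6, 0, 0, 6, 1, 8]
Counts: [2, 1, 0, 1, 0, 0, 2, 0, 2, 0]

Sorted: [0, 0, 1, 3, 6, 6, 8, 8]


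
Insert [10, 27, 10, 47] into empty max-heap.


Insert 10: [10]
Insert 27: [27, 10]
Insert 10: [27, 10, 10]
Insert 47: [47, 27, 10, 10]

Final heap: [47, 27, 10, 10]


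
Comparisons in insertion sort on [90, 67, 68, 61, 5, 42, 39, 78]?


Algorithm: insertion sort
Input: [90, 67, 68, 61, 5, 42, 39, 78]
Sorted: [5, 39, 42, 61, 67, 68, 78, 90]

23


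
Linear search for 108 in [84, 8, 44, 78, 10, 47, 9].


i=0: 84!=108
i=1: 8!=108
i=2: 44!=108
i=3: 78!=108
i=4: 10!=108
i=5: 47!=108
i=6: 9!=108

Not found, 7 comps


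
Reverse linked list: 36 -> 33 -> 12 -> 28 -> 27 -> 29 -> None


Step 1: curr=36, set curr.next=prev(None) | reversed so far: 36
Step 2: curr=33, set curr.next=prev(36) | reversed so far: 33 -> 36
Step 3: curr=12, set curr.next=prev(33) | reversed so far: 12 -> 33 -> 36
Step 4: curr=28, set curr.next=prev(12) | reversed so far: 28 -> 12 -> 33 -> 36
Step 5: curr=27, set curr.next=prev(28) | reversed so far: 27 -> 28 -> 12 -> 33 -> 36
Step 6: curr=29, set curr.next=prev(27) | reversed so far: 29 -> 27 -> 28 -> 12 -> 33 -> 36

29 -> 27 -> 28 -> 12 -> 33 -> 36 -> None


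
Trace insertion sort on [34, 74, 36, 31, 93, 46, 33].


Initial: [34, 74, 36, 31, 93, 46, 33]
Insert 74: [34, 74, 36, 31, 93, 46, 33]
Insert 36: [34, 36, 74, 31, 93, 46, 33]
Insert 31: [31, 34, 36, 74, 93, 46, 33]
Insert 93: [31, 34, 36, 74, 93, 46, 33]
Insert 46: [31, 34, 36, 46, 74, 93, 33]
Insert 33: [31, 33, 34, 36, 46, 74, 93]

Sorted: [31, 33, 34, 36, 46, 74, 93]


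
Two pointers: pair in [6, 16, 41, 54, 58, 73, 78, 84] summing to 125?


lo=0(6)+hi=7(84)=90
lo=1(16)+hi=7(84)=100
lo=2(41)+hi=7(84)=125

Yes: 41+84=125


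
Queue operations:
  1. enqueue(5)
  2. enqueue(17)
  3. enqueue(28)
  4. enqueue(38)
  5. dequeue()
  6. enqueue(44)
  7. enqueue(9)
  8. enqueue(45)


enqueue(5) -> [5]
enqueue(17) -> [5, 17]
enqueue(28) -> [5, 17, 28]
enqueue(38) -> [5, 17, 28, 38]
dequeue()->5, [17, 28, 38]
enqueue(44) -> [17, 28, 38, 44]
enqueue(9) -> [17, 28, 38, 44, 9]
enqueue(45) -> [17, 28, 38, 44, 9, 45]

Final queue: [17, 28, 38, 44, 9, 45]


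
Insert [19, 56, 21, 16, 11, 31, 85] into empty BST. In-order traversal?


Insert 19: root
Insert 56: R from 19
Insert 21: R from 19 -> L from 56
Insert 16: L from 19
Insert 11: L from 19 -> L from 16
Insert 31: R from 19 -> L from 56 -> R from 21
Insert 85: R from 19 -> R from 56

In-order: [11, 16, 19, 21, 31, 56, 85]


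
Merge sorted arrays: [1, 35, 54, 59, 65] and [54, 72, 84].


Take 1 from A
Take 35 from A
Take 54 from A
Take 54 from B
Take 59 from A
Take 65 from A

Merged: [1, 35, 54, 54, 59, 65, 72, 84]


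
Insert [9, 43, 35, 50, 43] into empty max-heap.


Insert 9: [9]
Insert 43: [43, 9]
Insert 35: [43, 9, 35]
Insert 50: [50, 43, 35, 9]
Insert 43: [50, 43, 35, 9, 43]

Final heap: [50, 43, 35, 9, 43]


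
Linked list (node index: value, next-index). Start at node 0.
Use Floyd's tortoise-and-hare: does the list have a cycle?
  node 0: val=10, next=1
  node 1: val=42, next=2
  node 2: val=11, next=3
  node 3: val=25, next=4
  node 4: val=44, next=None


Floyd's tortoise (slow, +1) and hare (fast, +2):
  init: slow=0, fast=0
  step 1: slow=1, fast=2
  step 2: slow=2, fast=4
  step 3: fast -> None, no cycle

Cycle: no


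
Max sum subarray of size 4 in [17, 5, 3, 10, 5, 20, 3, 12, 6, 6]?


[0:4]: 35
[1:5]: 23
[2:6]: 38
[3:7]: 38
[4:8]: 40
[5:9]: 41
[6:10]: 27

Max: 41 at [5:9]


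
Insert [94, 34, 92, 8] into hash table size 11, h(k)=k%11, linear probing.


Insert 94: h=6 -> slot 6
Insert 34: h=1 -> slot 1
Insert 92: h=4 -> slot 4
Insert 8: h=8 -> slot 8

Table: [None, 34, None, None, 92, None, 94, None, 8, None, None]


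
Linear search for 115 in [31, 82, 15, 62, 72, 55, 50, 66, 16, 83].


i=0: 31!=115
i=1: 82!=115
i=2: 15!=115
i=3: 62!=115
i=4: 72!=115
i=5: 55!=115
i=6: 50!=115
i=7: 66!=115
i=8: 16!=115
i=9: 83!=115

Not found, 10 comps


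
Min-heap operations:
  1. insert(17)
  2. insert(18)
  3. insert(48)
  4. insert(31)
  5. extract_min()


insert(17) -> [17]
insert(18) -> [17, 18]
insert(48) -> [17, 18, 48]
insert(31) -> [17, 18, 48, 31]
extract_min()->17, [18, 31, 48]

Final heap: [18, 31, 48]


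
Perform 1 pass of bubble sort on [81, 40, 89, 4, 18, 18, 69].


Initial: [81, 40, 89, 4, 18, 18, 69]
Pass 1: [40, 81, 4, 18, 18, 69, 89] (5 swaps)

After 1 pass: [40, 81, 4, 18, 18, 69, 89]


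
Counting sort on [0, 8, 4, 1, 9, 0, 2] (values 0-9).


Input: [0, 8, 4, 1, 9, 0, 2]
Counts: [2, 1, 1, 0, 1, 0, 0, 0, 1, 1]

Sorted: [0, 0, 1, 2, 4, 8, 9]


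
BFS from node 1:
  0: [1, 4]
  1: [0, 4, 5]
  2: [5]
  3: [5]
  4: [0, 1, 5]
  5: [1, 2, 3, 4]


Visit 1, enqueue [0, 4, 5]
Visit 0, enqueue []
Visit 4, enqueue []
Visit 5, enqueue [2, 3]
Visit 2, enqueue []
Visit 3, enqueue []

BFS order: [1, 0, 4, 5, 2, 3]


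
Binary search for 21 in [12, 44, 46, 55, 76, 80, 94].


Step 1: lo=0, hi=6, mid=3, val=55
Step 2: lo=0, hi=2, mid=1, val=44
Step 3: lo=0, hi=0, mid=0, val=12

Not found


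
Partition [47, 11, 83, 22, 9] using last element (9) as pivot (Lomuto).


Pivot: 9
Place pivot at 0: [9, 11, 83, 22, 47]

Partitioned: [9, 11, 83, 22, 47]


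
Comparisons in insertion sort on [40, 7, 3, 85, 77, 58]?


Algorithm: insertion sort
Input: [40, 7, 3, 85, 77, 58]
Sorted: [3, 7, 40, 58, 77, 85]

9


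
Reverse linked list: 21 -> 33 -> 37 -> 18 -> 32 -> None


Step 1: curr=21, set curr.next=prev(None) | reversed so far: 21
Step 2: curr=33, set curr.next=prev(21) | reversed so far: 33 -> 21
Step 3: curr=37, set curr.next=prev(33) | reversed so far: 37 -> 33 -> 21
Step 4: curr=18, set curr.next=prev(37) | reversed so far: 18 -> 37 -> 33 -> 21
Step 5: curr=32, set curr.next=prev(18) | reversed so far: 32 -> 18 -> 37 -> 33 -> 21

32 -> 18 -> 37 -> 33 -> 21 -> None


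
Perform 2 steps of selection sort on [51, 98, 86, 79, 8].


Initial: [51, 98, 86, 79, 8]
Step 1: min=8 at 4
  Swap: [8, 98, 86, 79, 51]
Step 2: min=51 at 4
  Swap: [8, 51, 86, 79, 98]

After 2 steps: [8, 51, 86, 79, 98]


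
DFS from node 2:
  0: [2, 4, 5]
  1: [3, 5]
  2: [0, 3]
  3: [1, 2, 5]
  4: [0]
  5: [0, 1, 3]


Visit 2, push [3, 0]
Visit 0, push [5, 4]
Visit 4, push []
Visit 5, push [3, 1]
Visit 1, push [3]
Visit 3, push []

DFS order: [2, 0, 4, 5, 1, 3]


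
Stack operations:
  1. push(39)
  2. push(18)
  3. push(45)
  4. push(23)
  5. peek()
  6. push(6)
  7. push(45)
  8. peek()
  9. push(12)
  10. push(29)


push(39) -> [39]
push(18) -> [39, 18]
push(45) -> [39, 18, 45]
push(23) -> [39, 18, 45, 23]
peek()->23
push(6) -> [39, 18, 45, 23, 6]
push(45) -> [39, 18, 45, 23, 6, 45]
peek()->45
push(12) -> [39, 18, 45, 23, 6, 45, 12]
push(29) -> [39, 18, 45, 23, 6, 45, 12, 29]

Final stack: [39, 18, 45, 23, 6, 45, 12, 29]


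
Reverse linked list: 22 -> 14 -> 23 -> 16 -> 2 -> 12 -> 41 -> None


Step 1: curr=22, set curr.next=prev(None) | reversed so far: 22
Step 2: curr=14, set curr.next=prev(22) | reversed so far: 14 -> 22
Step 3: curr=23, set curr.next=prev(14) | reversed so far: 23 -> 14 -> 22
Step 4: curr=16, set curr.next=prev(23) | reversed so far: 16 -> 23 -> 14 -> 22
Step 5: curr=2, set curr.next=prev(16) | reversed so far: 2 -> 16 -> 23 -> 14 -> 22
Step 6: curr=12, set curr.next=prev(2) | reversed so far: 12 -> 2 -> 16 -> 23 -> 14 -> 22
Step 7: curr=41, set curr.next=prev(12) | reversed so far: 41 -> 12 -> 2 -> 16 -> 23 -> 14 -> 22

41 -> 12 -> 2 -> 16 -> 23 -> 14 -> 22 -> None


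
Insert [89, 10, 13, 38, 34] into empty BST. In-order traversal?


Insert 89: root
Insert 10: L from 89
Insert 13: L from 89 -> R from 10
Insert 38: L from 89 -> R from 10 -> R from 13
Insert 34: L from 89 -> R from 10 -> R from 13 -> L from 38

In-order: [10, 13, 34, 38, 89]


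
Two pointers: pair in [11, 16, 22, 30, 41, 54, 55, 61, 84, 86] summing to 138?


lo=0(11)+hi=9(86)=97
lo=1(16)+hi=9(86)=102
lo=2(22)+hi=9(86)=108
lo=3(30)+hi=9(86)=116
lo=4(41)+hi=9(86)=127
lo=5(54)+hi=9(86)=140
lo=5(54)+hi=8(84)=138

Yes: 54+84=138


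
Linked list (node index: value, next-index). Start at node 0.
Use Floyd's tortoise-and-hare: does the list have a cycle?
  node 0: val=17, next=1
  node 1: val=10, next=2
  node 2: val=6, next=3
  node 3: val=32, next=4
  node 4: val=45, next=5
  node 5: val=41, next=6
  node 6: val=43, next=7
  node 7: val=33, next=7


Floyd's tortoise (slow, +1) and hare (fast, +2):
  init: slow=0, fast=0
  step 1: slow=1, fast=2
  step 2: slow=2, fast=4
  step 3: slow=3, fast=6
  step 4: slow=4, fast=7
  step 5: slow=5, fast=7
  step 6: slow=6, fast=7
  step 7: slow=7, fast=7
  slow == fast at node 7: cycle detected

Cycle: yes


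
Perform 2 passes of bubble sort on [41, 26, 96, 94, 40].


Initial: [41, 26, 96, 94, 40]
Pass 1: [26, 41, 94, 40, 96] (3 swaps)
Pass 2: [26, 41, 40, 94, 96] (1 swaps)

After 2 passes: [26, 41, 40, 94, 96]


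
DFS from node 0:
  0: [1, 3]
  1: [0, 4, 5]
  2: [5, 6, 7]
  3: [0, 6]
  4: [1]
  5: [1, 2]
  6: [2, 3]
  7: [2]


Visit 0, push [3, 1]
Visit 1, push [5, 4]
Visit 4, push []
Visit 5, push [2]
Visit 2, push [7, 6]
Visit 6, push [3]
Visit 3, push []
Visit 7, push []

DFS order: [0, 1, 4, 5, 2, 6, 3, 7]


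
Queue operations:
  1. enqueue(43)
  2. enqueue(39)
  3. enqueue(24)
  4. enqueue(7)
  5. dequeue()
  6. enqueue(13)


enqueue(43) -> [43]
enqueue(39) -> [43, 39]
enqueue(24) -> [43, 39, 24]
enqueue(7) -> [43, 39, 24, 7]
dequeue()->43, [39, 24, 7]
enqueue(13) -> [39, 24, 7, 13]

Final queue: [39, 24, 7, 13]


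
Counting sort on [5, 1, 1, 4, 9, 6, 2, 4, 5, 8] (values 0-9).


Input: [5, 1, 1, 4, 9, 6, 2, 4, 5, 8]
Counts: [0, 2, 1, 0, 2, 2, 1, 0, 1, 1]

Sorted: [1, 1, 2, 4, 4, 5, 5, 6, 8, 9]


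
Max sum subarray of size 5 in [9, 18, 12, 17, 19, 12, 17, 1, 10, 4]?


[0:5]: 75
[1:6]: 78
[2:7]: 77
[3:8]: 66
[4:9]: 59
[5:10]: 44

Max: 78 at [1:6]


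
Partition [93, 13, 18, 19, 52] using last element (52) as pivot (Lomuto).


Pivot: 52
  13 <= 52: swap -> [13, 93, 18, 19, 52]
  18 <= 52: swap -> [13, 18, 93, 19, 52]
  19 <= 52: swap -> [13, 18, 19, 93, 52]
Place pivot at 3: [13, 18, 19, 52, 93]

Partitioned: [13, 18, 19, 52, 93]


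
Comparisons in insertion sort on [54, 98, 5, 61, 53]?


Algorithm: insertion sort
Input: [54, 98, 5, 61, 53]
Sorted: [5, 53, 54, 61, 98]

9


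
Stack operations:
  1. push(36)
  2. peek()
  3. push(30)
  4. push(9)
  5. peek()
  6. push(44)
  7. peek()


push(36) -> [36]
peek()->36
push(30) -> [36, 30]
push(9) -> [36, 30, 9]
peek()->9
push(44) -> [36, 30, 9, 44]
peek()->44

Final stack: [36, 30, 9, 44]


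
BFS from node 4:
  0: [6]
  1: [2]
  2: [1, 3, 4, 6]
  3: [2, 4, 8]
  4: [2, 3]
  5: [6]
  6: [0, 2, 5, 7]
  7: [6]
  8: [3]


Visit 4, enqueue [2, 3]
Visit 2, enqueue [1, 6]
Visit 3, enqueue [8]
Visit 1, enqueue []
Visit 6, enqueue [0, 5, 7]
Visit 8, enqueue []
Visit 0, enqueue []
Visit 5, enqueue []
Visit 7, enqueue []

BFS order: [4, 2, 3, 1, 6, 8, 0, 5, 7]


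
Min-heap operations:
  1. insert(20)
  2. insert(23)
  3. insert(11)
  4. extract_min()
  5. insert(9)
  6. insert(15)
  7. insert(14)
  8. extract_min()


insert(20) -> [20]
insert(23) -> [20, 23]
insert(11) -> [11, 23, 20]
extract_min()->11, [20, 23]
insert(9) -> [9, 23, 20]
insert(15) -> [9, 15, 20, 23]
insert(14) -> [9, 14, 20, 23, 15]
extract_min()->9, [14, 15, 20, 23]

Final heap: [14, 15, 20, 23]


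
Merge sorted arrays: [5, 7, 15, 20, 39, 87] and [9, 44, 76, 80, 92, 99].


Take 5 from A
Take 7 from A
Take 9 from B
Take 15 from A
Take 20 from A
Take 39 from A
Take 44 from B
Take 76 from B
Take 80 from B
Take 87 from A

Merged: [5, 7, 9, 15, 20, 39, 44, 76, 80, 87, 92, 99]


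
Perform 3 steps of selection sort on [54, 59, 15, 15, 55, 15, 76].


Initial: [54, 59, 15, 15, 55, 15, 76]
Step 1: min=15 at 2
  Swap: [15, 59, 54, 15, 55, 15, 76]
Step 2: min=15 at 3
  Swap: [15, 15, 54, 59, 55, 15, 76]
Step 3: min=15 at 5
  Swap: [15, 15, 15, 59, 55, 54, 76]

After 3 steps: [15, 15, 15, 59, 55, 54, 76]


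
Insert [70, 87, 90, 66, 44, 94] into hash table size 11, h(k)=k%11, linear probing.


Insert 70: h=4 -> slot 4
Insert 87: h=10 -> slot 10
Insert 90: h=2 -> slot 2
Insert 66: h=0 -> slot 0
Insert 44: h=0, 1 probes -> slot 1
Insert 94: h=6 -> slot 6

Table: [66, 44, 90, None, 70, None, 94, None, None, None, 87]


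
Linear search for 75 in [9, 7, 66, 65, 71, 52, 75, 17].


i=0: 9!=75
i=1: 7!=75
i=2: 66!=75
i=3: 65!=75
i=4: 71!=75
i=5: 52!=75
i=6: 75==75 found!

Found at 6, 7 comps


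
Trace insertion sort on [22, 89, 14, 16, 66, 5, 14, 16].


Initial: [22, 89, 14, 16, 66, 5, 14, 16]
Insert 89: [22, 89, 14, 16, 66, 5, 14, 16]
Insert 14: [14, 22, 89, 16, 66, 5, 14, 16]
Insert 16: [14, 16, 22, 89, 66, 5, 14, 16]
Insert 66: [14, 16, 22, 66, 89, 5, 14, 16]
Insert 5: [5, 14, 16, 22, 66, 89, 14, 16]
Insert 14: [5, 14, 14, 16, 22, 66, 89, 16]
Insert 16: [5, 14, 14, 16, 16, 22, 66, 89]

Sorted: [5, 14, 14, 16, 16, 22, 66, 89]


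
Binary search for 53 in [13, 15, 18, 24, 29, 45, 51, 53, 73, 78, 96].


Step 1: lo=0, hi=10, mid=5, val=45
Step 2: lo=6, hi=10, mid=8, val=73
Step 3: lo=6, hi=7, mid=6, val=51
Step 4: lo=7, hi=7, mid=7, val=53

Found at index 7


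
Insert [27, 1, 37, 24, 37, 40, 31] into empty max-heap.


Insert 27: [27]
Insert 1: [27, 1]
Insert 37: [37, 1, 27]
Insert 24: [37, 24, 27, 1]
Insert 37: [37, 37, 27, 1, 24]
Insert 40: [40, 37, 37, 1, 24, 27]
Insert 31: [40, 37, 37, 1, 24, 27, 31]

Final heap: [40, 37, 37, 1, 24, 27, 31]


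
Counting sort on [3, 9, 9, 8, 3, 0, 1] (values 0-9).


Input: [3, 9, 9, 8, 3, 0, 1]
Counts: [1, 1, 0, 2, 0, 0, 0, 0, 1, 2]

Sorted: [0, 1, 3, 3, 8, 9, 9]


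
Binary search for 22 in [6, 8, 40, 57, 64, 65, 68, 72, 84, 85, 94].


Step 1: lo=0, hi=10, mid=5, val=65
Step 2: lo=0, hi=4, mid=2, val=40
Step 3: lo=0, hi=1, mid=0, val=6
Step 4: lo=1, hi=1, mid=1, val=8

Not found


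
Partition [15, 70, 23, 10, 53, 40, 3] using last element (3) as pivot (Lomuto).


Pivot: 3
Place pivot at 0: [3, 70, 23, 10, 53, 40, 15]

Partitioned: [3, 70, 23, 10, 53, 40, 15]


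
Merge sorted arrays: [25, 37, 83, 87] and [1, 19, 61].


Take 1 from B
Take 19 from B
Take 25 from A
Take 37 from A
Take 61 from B

Merged: [1, 19, 25, 37, 61, 83, 87]


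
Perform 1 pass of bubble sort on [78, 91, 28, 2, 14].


Initial: [78, 91, 28, 2, 14]
Pass 1: [78, 28, 2, 14, 91] (3 swaps)

After 1 pass: [78, 28, 2, 14, 91]


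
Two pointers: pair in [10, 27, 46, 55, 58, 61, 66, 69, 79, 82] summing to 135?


lo=0(10)+hi=9(82)=92
lo=1(27)+hi=9(82)=109
lo=2(46)+hi=9(82)=128
lo=3(55)+hi=9(82)=137
lo=3(55)+hi=8(79)=134
lo=4(58)+hi=8(79)=137
lo=4(58)+hi=7(69)=127
lo=5(61)+hi=7(69)=130
lo=6(66)+hi=7(69)=135

Yes: 66+69=135


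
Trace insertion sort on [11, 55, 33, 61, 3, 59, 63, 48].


Initial: [11, 55, 33, 61, 3, 59, 63, 48]
Insert 55: [11, 55, 33, 61, 3, 59, 63, 48]
Insert 33: [11, 33, 55, 61, 3, 59, 63, 48]
Insert 61: [11, 33, 55, 61, 3, 59, 63, 48]
Insert 3: [3, 11, 33, 55, 61, 59, 63, 48]
Insert 59: [3, 11, 33, 55, 59, 61, 63, 48]
Insert 63: [3, 11, 33, 55, 59, 61, 63, 48]
Insert 48: [3, 11, 33, 48, 55, 59, 61, 63]

Sorted: [3, 11, 33, 48, 55, 59, 61, 63]


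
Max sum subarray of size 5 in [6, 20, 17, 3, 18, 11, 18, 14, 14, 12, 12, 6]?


[0:5]: 64
[1:6]: 69
[2:7]: 67
[3:8]: 64
[4:9]: 75
[5:10]: 69
[6:11]: 70
[7:12]: 58

Max: 75 at [4:9]


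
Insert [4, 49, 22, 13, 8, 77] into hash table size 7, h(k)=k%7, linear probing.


Insert 4: h=4 -> slot 4
Insert 49: h=0 -> slot 0
Insert 22: h=1 -> slot 1
Insert 13: h=6 -> slot 6
Insert 8: h=1, 1 probes -> slot 2
Insert 77: h=0, 3 probes -> slot 3

Table: [49, 22, 8, 77, 4, None, 13]


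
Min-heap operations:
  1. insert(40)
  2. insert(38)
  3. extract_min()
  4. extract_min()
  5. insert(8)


insert(40) -> [40]
insert(38) -> [38, 40]
extract_min()->38, [40]
extract_min()->40, []
insert(8) -> [8]

Final heap: [8]


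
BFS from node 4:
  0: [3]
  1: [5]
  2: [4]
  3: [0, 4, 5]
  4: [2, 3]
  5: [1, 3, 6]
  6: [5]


Visit 4, enqueue [2, 3]
Visit 2, enqueue []
Visit 3, enqueue [0, 5]
Visit 0, enqueue []
Visit 5, enqueue [1, 6]
Visit 1, enqueue []
Visit 6, enqueue []

BFS order: [4, 2, 3, 0, 5, 1, 6]


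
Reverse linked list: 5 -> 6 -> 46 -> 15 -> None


Step 1: curr=5, set curr.next=prev(None) | reversed so far: 5
Step 2: curr=6, set curr.next=prev(5) | reversed so far: 6 -> 5
Step 3: curr=46, set curr.next=prev(6) | reversed so far: 46 -> 6 -> 5
Step 4: curr=15, set curr.next=prev(46) | reversed so far: 15 -> 46 -> 6 -> 5

15 -> 46 -> 6 -> 5 -> None


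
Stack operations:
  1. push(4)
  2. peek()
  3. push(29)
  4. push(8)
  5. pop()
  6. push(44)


push(4) -> [4]
peek()->4
push(29) -> [4, 29]
push(8) -> [4, 29, 8]
pop()->8, [4, 29]
push(44) -> [4, 29, 44]

Final stack: [4, 29, 44]


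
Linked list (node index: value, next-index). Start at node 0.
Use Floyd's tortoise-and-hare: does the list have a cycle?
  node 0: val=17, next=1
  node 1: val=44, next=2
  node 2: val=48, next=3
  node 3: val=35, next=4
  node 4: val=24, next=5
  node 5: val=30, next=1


Floyd's tortoise (slow, +1) and hare (fast, +2):
  init: slow=0, fast=0
  step 1: slow=1, fast=2
  step 2: slow=2, fast=4
  step 3: slow=3, fast=1
  step 4: slow=4, fast=3
  step 5: slow=5, fast=5
  slow == fast at node 5: cycle detected

Cycle: yes


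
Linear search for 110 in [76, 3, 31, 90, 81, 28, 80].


i=0: 76!=110
i=1: 3!=110
i=2: 31!=110
i=3: 90!=110
i=4: 81!=110
i=5: 28!=110
i=6: 80!=110

Not found, 7 comps


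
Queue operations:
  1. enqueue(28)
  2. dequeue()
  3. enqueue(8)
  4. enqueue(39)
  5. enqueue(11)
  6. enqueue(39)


enqueue(28) -> [28]
dequeue()->28, []
enqueue(8) -> [8]
enqueue(39) -> [8, 39]
enqueue(11) -> [8, 39, 11]
enqueue(39) -> [8, 39, 11, 39]

Final queue: [8, 39, 11, 39]


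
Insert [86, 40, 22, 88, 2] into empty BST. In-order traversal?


Insert 86: root
Insert 40: L from 86
Insert 22: L from 86 -> L from 40
Insert 88: R from 86
Insert 2: L from 86 -> L from 40 -> L from 22

In-order: [2, 22, 40, 86, 88]


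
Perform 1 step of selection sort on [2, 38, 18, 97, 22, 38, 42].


Initial: [2, 38, 18, 97, 22, 38, 42]
Step 1: min=2 at 0
  Swap: [2, 38, 18, 97, 22, 38, 42]

After 1 step: [2, 38, 18, 97, 22, 38, 42]


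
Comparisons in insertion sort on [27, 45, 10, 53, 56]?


Algorithm: insertion sort
Input: [27, 45, 10, 53, 56]
Sorted: [10, 27, 45, 53, 56]

5


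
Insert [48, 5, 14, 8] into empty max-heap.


Insert 48: [48]
Insert 5: [48, 5]
Insert 14: [48, 5, 14]
Insert 8: [48, 8, 14, 5]

Final heap: [48, 8, 14, 5]


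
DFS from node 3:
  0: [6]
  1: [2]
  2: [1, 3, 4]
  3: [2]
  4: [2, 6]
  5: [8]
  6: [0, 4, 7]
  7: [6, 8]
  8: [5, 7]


Visit 3, push [2]
Visit 2, push [4, 1]
Visit 1, push []
Visit 4, push [6]
Visit 6, push [7, 0]
Visit 0, push []
Visit 7, push [8]
Visit 8, push [5]
Visit 5, push []

DFS order: [3, 2, 1, 4, 6, 0, 7, 8, 5]


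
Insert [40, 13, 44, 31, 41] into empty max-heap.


Insert 40: [40]
Insert 13: [40, 13]
Insert 44: [44, 13, 40]
Insert 31: [44, 31, 40, 13]
Insert 41: [44, 41, 40, 13, 31]

Final heap: [44, 41, 40, 13, 31]


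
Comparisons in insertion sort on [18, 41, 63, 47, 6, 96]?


Algorithm: insertion sort
Input: [18, 41, 63, 47, 6, 96]
Sorted: [6, 18, 41, 47, 63, 96]

9


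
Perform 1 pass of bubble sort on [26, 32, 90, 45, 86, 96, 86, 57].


Initial: [26, 32, 90, 45, 86, 96, 86, 57]
Pass 1: [26, 32, 45, 86, 90, 86, 57, 96] (4 swaps)

After 1 pass: [26, 32, 45, 86, 90, 86, 57, 96]


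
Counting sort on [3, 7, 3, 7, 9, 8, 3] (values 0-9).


Input: [3, 7, 3, 7, 9, 8, 3]
Counts: [0, 0, 0, 3, 0, 0, 0, 2, 1, 1]

Sorted: [3, 3, 3, 7, 7, 8, 9]


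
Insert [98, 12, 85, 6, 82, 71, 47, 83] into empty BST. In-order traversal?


Insert 98: root
Insert 12: L from 98
Insert 85: L from 98 -> R from 12
Insert 6: L from 98 -> L from 12
Insert 82: L from 98 -> R from 12 -> L from 85
Insert 71: L from 98 -> R from 12 -> L from 85 -> L from 82
Insert 47: L from 98 -> R from 12 -> L from 85 -> L from 82 -> L from 71
Insert 83: L from 98 -> R from 12 -> L from 85 -> R from 82

In-order: [6, 12, 47, 71, 82, 83, 85, 98]


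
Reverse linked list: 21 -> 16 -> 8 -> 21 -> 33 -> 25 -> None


Step 1: curr=21, set curr.next=prev(None) | reversed so far: 21
Step 2: curr=16, set curr.next=prev(21) | reversed so far: 16 -> 21
Step 3: curr=8, set curr.next=prev(16) | reversed so far: 8 -> 16 -> 21
Step 4: curr=21, set curr.next=prev(8) | reversed so far: 21 -> 8 -> 16 -> 21
Step 5: curr=33, set curr.next=prev(21) | reversed so far: 33 -> 21 -> 8 -> 16 -> 21
Step 6: curr=25, set curr.next=prev(33) | reversed so far: 25 -> 33 -> 21 -> 8 -> 16 -> 21

25 -> 33 -> 21 -> 8 -> 16 -> 21 -> None


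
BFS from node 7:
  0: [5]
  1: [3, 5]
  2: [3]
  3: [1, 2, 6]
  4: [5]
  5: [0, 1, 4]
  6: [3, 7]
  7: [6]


Visit 7, enqueue [6]
Visit 6, enqueue [3]
Visit 3, enqueue [1, 2]
Visit 1, enqueue [5]
Visit 2, enqueue []
Visit 5, enqueue [0, 4]
Visit 0, enqueue []
Visit 4, enqueue []

BFS order: [7, 6, 3, 1, 2, 5, 0, 4]


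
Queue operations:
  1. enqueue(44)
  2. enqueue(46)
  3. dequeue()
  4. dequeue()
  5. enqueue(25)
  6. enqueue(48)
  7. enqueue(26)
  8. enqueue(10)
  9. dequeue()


enqueue(44) -> [44]
enqueue(46) -> [44, 46]
dequeue()->44, [46]
dequeue()->46, []
enqueue(25) -> [25]
enqueue(48) -> [25, 48]
enqueue(26) -> [25, 48, 26]
enqueue(10) -> [25, 48, 26, 10]
dequeue()->25, [48, 26, 10]

Final queue: [48, 26, 10]


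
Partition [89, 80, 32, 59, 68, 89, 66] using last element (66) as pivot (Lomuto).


Pivot: 66
  32 <= 66: swap -> [32, 80, 89, 59, 68, 89, 66]
  59 <= 66: swap -> [32, 59, 89, 80, 68, 89, 66]
Place pivot at 2: [32, 59, 66, 80, 68, 89, 89]

Partitioned: [32, 59, 66, 80, 68, 89, 89]


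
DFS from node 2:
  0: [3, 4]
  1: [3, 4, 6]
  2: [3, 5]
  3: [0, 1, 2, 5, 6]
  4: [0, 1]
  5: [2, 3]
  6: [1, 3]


Visit 2, push [5, 3]
Visit 3, push [6, 5, 1, 0]
Visit 0, push [4]
Visit 4, push [1]
Visit 1, push [6]
Visit 6, push []
Visit 5, push []

DFS order: [2, 3, 0, 4, 1, 6, 5]


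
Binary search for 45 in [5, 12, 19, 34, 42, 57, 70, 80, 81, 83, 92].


Step 1: lo=0, hi=10, mid=5, val=57
Step 2: lo=0, hi=4, mid=2, val=19
Step 3: lo=3, hi=4, mid=3, val=34
Step 4: lo=4, hi=4, mid=4, val=42

Not found


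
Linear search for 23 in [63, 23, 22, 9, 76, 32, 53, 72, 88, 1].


i=0: 63!=23
i=1: 23==23 found!

Found at 1, 2 comps


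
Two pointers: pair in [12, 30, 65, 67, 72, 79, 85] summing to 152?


lo=0(12)+hi=6(85)=97
lo=1(30)+hi=6(85)=115
lo=2(65)+hi=6(85)=150
lo=3(67)+hi=6(85)=152

Yes: 67+85=152


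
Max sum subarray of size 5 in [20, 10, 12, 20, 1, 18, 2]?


[0:5]: 63
[1:6]: 61
[2:7]: 53

Max: 63 at [0:5]


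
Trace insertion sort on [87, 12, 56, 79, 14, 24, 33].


Initial: [87, 12, 56, 79, 14, 24, 33]
Insert 12: [12, 87, 56, 79, 14, 24, 33]
Insert 56: [12, 56, 87, 79, 14, 24, 33]
Insert 79: [12, 56, 79, 87, 14, 24, 33]
Insert 14: [12, 14, 56, 79, 87, 24, 33]
Insert 24: [12, 14, 24, 56, 79, 87, 33]
Insert 33: [12, 14, 24, 33, 56, 79, 87]

Sorted: [12, 14, 24, 33, 56, 79, 87]


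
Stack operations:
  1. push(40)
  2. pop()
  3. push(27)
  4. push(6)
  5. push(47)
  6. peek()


push(40) -> [40]
pop()->40, []
push(27) -> [27]
push(6) -> [27, 6]
push(47) -> [27, 6, 47]
peek()->47

Final stack: [27, 6, 47]


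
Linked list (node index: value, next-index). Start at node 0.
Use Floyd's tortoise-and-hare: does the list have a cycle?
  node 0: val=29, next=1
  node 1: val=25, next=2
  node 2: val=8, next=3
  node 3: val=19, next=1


Floyd's tortoise (slow, +1) and hare (fast, +2):
  init: slow=0, fast=0
  step 1: slow=1, fast=2
  step 2: slow=2, fast=1
  step 3: slow=3, fast=3
  slow == fast at node 3: cycle detected

Cycle: yes


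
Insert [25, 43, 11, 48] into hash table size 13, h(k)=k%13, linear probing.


Insert 25: h=12 -> slot 12
Insert 43: h=4 -> slot 4
Insert 11: h=11 -> slot 11
Insert 48: h=9 -> slot 9

Table: [None, None, None, None, 43, None, None, None, None, 48, None, 11, 25]


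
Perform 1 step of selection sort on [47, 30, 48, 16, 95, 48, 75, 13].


Initial: [47, 30, 48, 16, 95, 48, 75, 13]
Step 1: min=13 at 7
  Swap: [13, 30, 48, 16, 95, 48, 75, 47]

After 1 step: [13, 30, 48, 16, 95, 48, 75, 47]


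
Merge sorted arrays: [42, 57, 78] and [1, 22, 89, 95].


Take 1 from B
Take 22 from B
Take 42 from A
Take 57 from A
Take 78 from A

Merged: [1, 22, 42, 57, 78, 89, 95]


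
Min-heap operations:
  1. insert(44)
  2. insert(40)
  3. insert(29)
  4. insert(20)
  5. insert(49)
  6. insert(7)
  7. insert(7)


insert(44) -> [44]
insert(40) -> [40, 44]
insert(29) -> [29, 44, 40]
insert(20) -> [20, 29, 40, 44]
insert(49) -> [20, 29, 40, 44, 49]
insert(7) -> [7, 29, 20, 44, 49, 40]
insert(7) -> [7, 29, 7, 44, 49, 40, 20]

Final heap: [7, 29, 7, 44, 49, 40, 20]


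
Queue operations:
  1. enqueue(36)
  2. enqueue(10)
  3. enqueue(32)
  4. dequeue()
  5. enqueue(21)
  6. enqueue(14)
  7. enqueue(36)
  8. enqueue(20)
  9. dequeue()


enqueue(36) -> [36]
enqueue(10) -> [36, 10]
enqueue(32) -> [36, 10, 32]
dequeue()->36, [10, 32]
enqueue(21) -> [10, 32, 21]
enqueue(14) -> [10, 32, 21, 14]
enqueue(36) -> [10, 32, 21, 14, 36]
enqueue(20) -> [10, 32, 21, 14, 36, 20]
dequeue()->10, [32, 21, 14, 36, 20]

Final queue: [32, 21, 14, 36, 20]


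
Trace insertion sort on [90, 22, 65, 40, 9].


Initial: [90, 22, 65, 40, 9]
Insert 22: [22, 90, 65, 40, 9]
Insert 65: [22, 65, 90, 40, 9]
Insert 40: [22, 40, 65, 90, 9]
Insert 9: [9, 22, 40, 65, 90]

Sorted: [9, 22, 40, 65, 90]


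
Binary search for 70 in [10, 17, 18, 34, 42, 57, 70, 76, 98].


Step 1: lo=0, hi=8, mid=4, val=42
Step 2: lo=5, hi=8, mid=6, val=70

Found at index 6


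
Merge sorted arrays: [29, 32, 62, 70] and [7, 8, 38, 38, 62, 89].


Take 7 from B
Take 8 from B
Take 29 from A
Take 32 from A
Take 38 from B
Take 38 from B
Take 62 from A
Take 62 from B
Take 70 from A

Merged: [7, 8, 29, 32, 38, 38, 62, 62, 70, 89]


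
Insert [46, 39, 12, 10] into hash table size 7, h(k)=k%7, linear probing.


Insert 46: h=4 -> slot 4
Insert 39: h=4, 1 probes -> slot 5
Insert 12: h=5, 1 probes -> slot 6
Insert 10: h=3 -> slot 3

Table: [None, None, None, 10, 46, 39, 12]


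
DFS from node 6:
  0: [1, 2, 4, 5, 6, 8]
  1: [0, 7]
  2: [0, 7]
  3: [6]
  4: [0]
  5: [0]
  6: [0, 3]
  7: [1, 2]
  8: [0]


Visit 6, push [3, 0]
Visit 0, push [8, 5, 4, 2, 1]
Visit 1, push [7]
Visit 7, push [2]
Visit 2, push []
Visit 4, push []
Visit 5, push []
Visit 8, push []
Visit 3, push []

DFS order: [6, 0, 1, 7, 2, 4, 5, 8, 3]
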